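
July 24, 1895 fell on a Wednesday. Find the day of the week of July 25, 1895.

Thursday

Within July 1895: 25 − 24 = 1 day.
1 mod 7 = 1, so 1 day after Wednesday is Thursday.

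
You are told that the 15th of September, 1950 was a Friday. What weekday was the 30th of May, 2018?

Wednesday

Day-of-year of September 15, 1950: 258.
Day-of-year of May 30, 2018: 150.
1950 has 365 days, so 365 − 258 = 107 days remain in 1950.
Full years 1951–2017: 50 common + 17 leap = 50×365 + 17×366 = 24472 days.
Total: 107 + 24472 + 150 = 24729 days.
24729 mod 7 = 5, so 5 days after Friday is Wednesday.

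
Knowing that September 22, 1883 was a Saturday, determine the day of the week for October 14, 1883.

September 1883: 30 − 22 = 8 days remain.
October 1–14, 1883: 14 days.
Total: 8 + 14 = 22 days.
22 mod 7 = 1, so 1 day after Saturday is Sunday.

Sunday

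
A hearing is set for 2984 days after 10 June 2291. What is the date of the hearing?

11 August 2299

Count 2984 days after June 10, 2291:
Day-of-year of June 10, 2291: 161.
Day-of-year of August 11, 2299: 223.
2291 has 365 days, so 365 − 161 = 204 days remain in 2291.
Full years 2292–2298: 5 common + 2 leap = 5×365 + 2×366 = 2557 days.
Total: 204 + 2557 + 223 = 2984 days.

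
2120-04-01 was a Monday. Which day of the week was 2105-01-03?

Count forward from the earlier date (January 3, 2105) to the later (April 1, 2120):
From January 3, 2105 to January 3, 2120: 15 years, of which 3 contain a Feb 29 — 12×365 + 3×366 = 5478 days.
January 2120: 31 − 3 = 28 days remain.
Then February 2120 (29), March (31): 29 + 31 = 60 days.
April 1, 2120: 1 day.
Residual: 89 days.
Total: 5567 days.
5567 mod 7 = 2, so 2 days before Monday is Saturday.

Saturday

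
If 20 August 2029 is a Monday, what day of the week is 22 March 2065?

Sunday

Day-of-year of August 20, 2029: 232.
Day-of-year of March 22, 2065: 81.
2029 has 365 days, so 365 − 232 = 133 days remain in 2029.
Full years 2030–2064: 26 common + 9 leap = 26×365 + 9×366 = 12784 days.
Total: 133 + 12784 + 81 = 12998 days.
12998 mod 7 = 6, so 6 days after Monday is Sunday.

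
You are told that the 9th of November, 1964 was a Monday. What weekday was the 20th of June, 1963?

Count forward from the earlier date (June 20, 1963) to the later (November 9, 1964):
June 1963: 30 − 20 = 10 days remain.
Then 16 full months totalling 489 days.
November 1–9, 1964: 9 days.
Total: 10 + 489 + 9 = 508 days.
508 mod 7 = 4, so 4 days before Monday is Thursday.

Thursday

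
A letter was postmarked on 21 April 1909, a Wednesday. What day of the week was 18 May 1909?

April 1909: 30 − 21 = 9 days remain.
May 1–18, 1909: 18 days.
Total: 9 + 18 = 27 days.
27 mod 7 = 6, so 6 days after Wednesday is Tuesday.

Tuesday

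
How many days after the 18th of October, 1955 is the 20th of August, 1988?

Day-of-year of October 18, 1955: 291.
Day-of-year of August 20, 1988: 233.
1955 has 365 days, so 365 − 291 = 74 days remain in 1955.
Full years 1956–1987: 24 common + 8 leap = 24×365 + 8×366 = 11688 days.
Total: 74 + 11688 + 233 = 11995 days.

11995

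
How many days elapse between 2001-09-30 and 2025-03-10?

From September 30, 2001 to September 30, 2024: 23 years, of which 6 contain a Feb 29 — 17×365 + 6×366 = 8401 days.
September 2024: 30 − 30 = 0 days remain.
Then October (31), November (30), December (31), January (31), February 2025 (28): 31 + 30 + 31 + 31 + 28 = 151 days.
March 1–10, 2025: 10 days.
Residual: 161 days.
Total: 8562 days.

8562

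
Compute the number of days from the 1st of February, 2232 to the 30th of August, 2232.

211

February 2232: 29 − 1 = 28 days remain (2232 is a leap year, so February has 29 days).
Then March (31), April (30), May (31), June (30), July (31): 31 + 30 + 31 + 30 + 31 = 153 days.
August 1–30, 2232: 30 days.
Total: 28 + 153 + 30 = 211 days.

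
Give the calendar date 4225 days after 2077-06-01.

2088-12-25

Count 4225 days after June 1, 2077:
Day-of-year of June 1, 2077: 152.
Day-of-year of December 25, 2088: 360.
2077 has 365 days, so 365 − 152 = 213 days remain in 2077.
Full years 2078–2087: 8 common + 2 leap = 8×365 + 2×366 = 3652 days.
Total: 213 + 3652 + 360 = 4225 days.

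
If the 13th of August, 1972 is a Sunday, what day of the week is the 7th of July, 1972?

Count forward from the earlier date (July 7, 1972) to the later (August 13, 1972):
July 1972: 31 − 7 = 24 days remain.
August 1–13, 1972: 13 days.
Total: 24 + 13 = 37 days.
37 mod 7 = 2, so 2 days before Sunday is Friday.

Friday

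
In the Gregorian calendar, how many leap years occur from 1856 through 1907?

Years divisible by 4: 1856, 1860, …, 1904 — 13 in all.
Of these, 1900 is divisible by 100 but not 400, so not leap.
Leap years: 13 − 1 = 12.

12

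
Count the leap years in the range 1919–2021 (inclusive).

Years divisible by 4: 1920, 1924, …, 2020 — 26 in all.
2000 is divisible by 400, so still leap.
No century exceptions apply. Count: 26.

26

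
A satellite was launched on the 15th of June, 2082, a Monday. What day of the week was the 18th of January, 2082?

Count forward from the earlier date (January 18, 2082) to the later (June 15, 2082):
January 2082: 31 − 18 = 13 days remain.
Then February 2082 (28), March (31), April (30), May (31): 28 + 31 + 30 + 31 = 120 days.
June 1–15, 2082: 15 days.
Total: 13 + 120 + 15 = 148 days.
148 mod 7 = 1, so 1 day before Monday is Sunday.

Sunday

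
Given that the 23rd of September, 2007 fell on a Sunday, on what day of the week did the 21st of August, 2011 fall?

September 23, 2007 → September 23, 2008: 366 days (2008 is a leap year).
September 23, 2008 → September 23, 2009: 365 days.
September 23, 2009 → September 23, 2010: 365 days.
September 2010: 30 − 23 = 7 days remain.
Then 10 full months totalling 304 days.
August 1–21, 2011: 21 days.
Residual: 332 days.
Total: 1428 days.
1428 is a multiple of 7, so the 21st of August, 2011 falls on the same weekday: Sunday.

Sunday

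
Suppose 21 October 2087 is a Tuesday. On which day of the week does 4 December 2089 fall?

Sunday

October 21, 2087 → October 21, 2088: 366 days (2088 is a leap year).
October 21, 2088 → October 21, 2089: 365 days.
October 2089: 31 − 21 = 10 days remain.
Then November (30): 30 days.
December 1–4, 2089: 4 days.
Residual: 44 days.
Total: 775 days.
775 mod 7 = 5, so 5 days after Tuesday is Sunday.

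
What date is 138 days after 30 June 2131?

15 November 2131

Count 138 days after June 30, 2131:
June 2131: 30 − 30 = 0 days remain.
Then July (31), August (31), September (30), October (31): 31 + 31 + 30 + 31 = 123 days.
November 1–15, 2131: 15 days.
Total: 0 + 123 + 15 = 138 days.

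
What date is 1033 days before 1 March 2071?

2 May 2068

Count 1033 days before March 1, 2071:
Day-of-year of May 2, 2068: 123.
Day-of-year of March 1, 2071: 60.
2068 has 366 days, so 366 − 123 = 243 days remain in 2068.
Full years: 2069: 365; 2070: 365. Sum = 730.
Total: 243 + 730 + 60 = 1033 days.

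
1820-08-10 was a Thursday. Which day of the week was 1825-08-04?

Thursday

Day-of-year of August 10, 1820: 223.
Day-of-year of August 4, 1825: 216.
1820 has 366 days, so 366 − 223 = 143 days remain in 1820.
Full years: 1821: 365; 1822: 365; 1823: 365; 1824: 366. Sum = 1461.
Total: 143 + 1461 + 216 = 1820 days.
1820 is a multiple of 7, so 1825-08-04 falls on the same weekday: Thursday.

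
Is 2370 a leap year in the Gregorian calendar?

No

2370 is not a leap year.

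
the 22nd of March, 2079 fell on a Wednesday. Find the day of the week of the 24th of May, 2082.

March 22, 2079 → March 22, 2080: 366 days (2080 is a leap year).
March 22, 2080 → March 22, 2081: 365 days.
March 22, 2081 → March 22, 2082: 365 days.
March 2082: 31 − 22 = 9 days remain.
Then April (30): 30 days.
May 1–24, 2082: 24 days.
Residual: 63 days.
Total: 1159 days.
1159 mod 7 = 4, so 4 days after Wednesday is Sunday.

Sunday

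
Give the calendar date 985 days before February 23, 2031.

June 13, 2028

Count 985 days before February 23, 2031:
Day-of-year of June 13, 2028: 165.
Day-of-year of February 23, 2031: 54.
2028 has 366 days, so 366 − 165 = 201 days remain in 2028.
Full years: 2029: 365; 2030: 365. Sum = 730.
Total: 201 + 730 + 54 = 985 days.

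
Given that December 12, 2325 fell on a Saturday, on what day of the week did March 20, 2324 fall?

Count forward from the earlier date (March 20, 2324) to the later (December 12, 2325):
March 20, 2324 → March 20, 2325: 365 days.
March 2325: 31 − 20 = 11 days remain.
Then April (30), May (31), June (30), July (31), August (31), September (30), October (31), November (30): 30 + 31 + 30 + 31 + 31 + 30 + 31 + 30 = 244 days.
December 1–12, 2325: 12 days.
Residual: 267 days.
Total: 632 days.
632 mod 7 = 2, so 2 days before Saturday is Thursday.

Thursday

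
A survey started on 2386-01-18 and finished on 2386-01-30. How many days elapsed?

Within January 2386: 30 − 18 = 12 days.

12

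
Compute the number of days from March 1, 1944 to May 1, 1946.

791

March 1, 1944 → March 1, 1945: 365 days.
March 1, 1945 → March 1, 1946: 365 days.
March 1946: 31 − 1 = 30 days remain.
Then April (30): 30 days.
May 1, 1946: 1 day.
Residual: 61 days.
Total: 791 days.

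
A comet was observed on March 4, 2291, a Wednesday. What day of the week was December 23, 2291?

Wednesday

March 2291: 31 − 4 = 27 days remain.
Then April (30), May (31), June (30), July (31), August (31), September (30), October (31), November (30): 30 + 31 + 30 + 31 + 31 + 30 + 31 + 30 = 244 days.
December 1–23, 2291: 23 days.
Total: 27 + 244 + 23 = 294 days.
294 is a multiple of 7, so December 23, 2291 falls on the same weekday: Wednesday.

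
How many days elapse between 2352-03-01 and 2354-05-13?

803

March 1, 2352 → March 1, 2353: 365 days.
March 1, 2353 → March 1, 2354: 365 days.
March 2354: 31 − 1 = 30 days remain.
Then April (30): 30 days.
May 1–13, 2354: 13 days.
Residual: 73 days.
Total: 803 days.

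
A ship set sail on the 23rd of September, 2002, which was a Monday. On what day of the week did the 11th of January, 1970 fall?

Count forward from the earlier date (January 11, 1970) to the later (September 23, 2002):
From January 11, 1970 to January 11, 2002: 32 years, of which 8 contain a Feb 29 — 24×365 + 8×366 = 11688 days.
(2000 is a leap year (divisible by 400).)
January 2002: 31 − 11 = 20 days remain.
Then February 2002 (28), March (31), April (30), May (31), June (30), July (31), August (31): 28 + 31 + 30 + 31 + 30 + 31 + 31 = 212 days.
September 1–23, 2002: 23 days.
Residual: 255 days.
Total: 11943 days.
11943 mod 7 = 1, so 1 day before Monday is Sunday.

Sunday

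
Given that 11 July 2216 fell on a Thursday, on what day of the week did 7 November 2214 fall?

Monday

Count forward from the earlier date (November 7, 2214) to the later (July 11, 2216):
Day-of-year of November 7, 2214: 311.
Day-of-year of July 11, 2216: 193.
2214 has 365 days, so 365 − 311 = 54 days remain in 2214.
Full years: 2215: 365. Sum = 365.
Total: 54 + 365 + 193 = 612 days.
612 mod 7 = 3, so 3 days before Thursday is Monday.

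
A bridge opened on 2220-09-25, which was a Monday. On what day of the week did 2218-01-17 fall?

Saturday

Count forward from the earlier date (January 17, 2218) to the later (September 25, 2220):
January 17, 2218 → January 17, 2219: 365 days.
January 17, 2219 → January 17, 2220: 365 days.
January 2220: 31 − 17 = 14 days remain.
Then February 2220 (29), March (31), April (30), May (31), June (30), July (31), August (31): 29 + 31 + 30 + 31 + 30 + 31 + 31 = 213 days.
September 1–25, 2220: 25 days.
Residual: 252 days.
Total: 982 days.
982 mod 7 = 2, so 2 days before Monday is Saturday.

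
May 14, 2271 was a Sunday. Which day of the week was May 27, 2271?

Saturday

Within May 2271: 27 − 14 = 13 days.
13 mod 7 = 6, so 6 days after Sunday is Saturday.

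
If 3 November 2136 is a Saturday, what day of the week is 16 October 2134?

Count forward from the earlier date (October 16, 2134) to the later (November 3, 2136):
Day-of-year of October 16, 2134: 289.
Day-of-year of November 3, 2136: 308.
2134 has 365 days, so 365 − 289 = 76 days remain in 2134.
Full years: 2135: 365. Sum = 365.
Total: 76 + 365 + 308 = 749 days.
749 is a multiple of 7, so 16 October 2134 falls on the same weekday: Saturday.

Saturday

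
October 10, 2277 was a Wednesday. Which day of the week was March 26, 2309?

From October 10, 2277 to October 10, 2308: 31 years, of which 7 contain a Feb 29 — 24×365 + 7×366 = 11322 days.
(2300 is not a leap year (divisible by 100 but not 400).)
October 2308: 31 − 10 = 21 days remain.
Then November (30), December (31), January (31), February 2309 (28): 30 + 31 + 31 + 28 = 120 days.
March 1–26, 2309: 26 days.
Residual: 167 days.
Total: 11489 days.
11489 mod 7 = 2, so 2 days after Wednesday is Friday.

Friday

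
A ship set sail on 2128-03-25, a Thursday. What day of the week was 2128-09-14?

Tuesday

March 2128: 31 − 25 = 6 days remain.
Then April (30), May (31), June (30), July (31), August (31): 30 + 31 + 30 + 31 + 31 = 153 days.
September 1–14, 2128: 14 days.
Total: 6 + 153 + 14 = 173 days.
173 mod 7 = 5, so 5 days after Thursday is Tuesday.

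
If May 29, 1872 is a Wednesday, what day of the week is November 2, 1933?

Day-of-year of May 29, 1872: 150.
Day-of-year of November 2, 1933: 306.
1872 has 366 days, so 366 − 150 = 216 days remain in 1872.
Full years 1873–1932: 46 common + 14 leap = 46×365 + 14×366 = 21914 days.
Total: 216 + 21914 + 306 = 22436 days.
22436 mod 7 = 1, so 1 day after Wednesday is Thursday.

Thursday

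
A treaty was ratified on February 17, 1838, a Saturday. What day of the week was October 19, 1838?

Friday

February 1838: 28 − 17 = 11 days remain (1838 is not a leap year, so February has 28 days).
Then March (31), April (30), May (31), June (30), July (31), August (31), September (30): 31 + 30 + 31 + 30 + 31 + 31 + 30 = 214 days.
October 1–19, 1838: 19 days.
Total: 11 + 214 + 19 = 244 days.
244 mod 7 = 6, so 6 days after Saturday is Friday.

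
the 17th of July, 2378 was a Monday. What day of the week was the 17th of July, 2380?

July 17, 2378 → July 17, 2379: 365 days.
July 17, 2379 → July 17, 2380: 366 days (2380 is a leap year).
Total: 731 days.
731 mod 7 = 3, so 3 days after Monday is Thursday.

Thursday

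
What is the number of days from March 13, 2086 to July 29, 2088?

869

March 13, 2086 → March 13, 2087: 365 days.
March 13, 2087 → March 13, 2088: 366 days (2088 is a leap year).
March 2088: 31 − 13 = 18 days remain.
Then April (30), May (31), June (30): 30 + 31 + 30 = 91 days.
July 1–29, 2088: 29 days.
Residual: 138 days.
Total: 869 days.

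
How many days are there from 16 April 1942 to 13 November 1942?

April 1942: 30 − 16 = 14 days remain.
Then May (31), June (30), July (31), August (31), September (30), October (31): 31 + 30 + 31 + 31 + 30 + 31 = 184 days.
November 1–13, 1942: 13 days.
Total: 14 + 184 + 13 = 211 days.

211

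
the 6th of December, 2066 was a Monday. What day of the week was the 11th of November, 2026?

Count forward from the earlier date (November 11, 2026) to the later (December 6, 2066):
Day-of-year of November 11, 2026: 315.
Day-of-year of December 6, 2066: 340.
2026 has 365 days, so 365 − 315 = 50 days remain in 2026.
Full years 2027–2065: 29 common + 10 leap = 29×365 + 10×366 = 14245 days.
Total: 50 + 14245 + 340 = 14635 days.
14635 mod 7 = 5, so 5 days before Monday is Wednesday.

Wednesday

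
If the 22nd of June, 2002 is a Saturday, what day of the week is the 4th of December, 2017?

Day-of-year of June 22, 2002: 173.
Day-of-year of December 4, 2017: 338.
2002 has 365 days, so 365 − 173 = 192 days remain in 2002.
Full years 2003–2016: 10 common + 4 leap = 10×365 + 4×366 = 5114 days.
Total: 192 + 5114 + 338 = 5644 days.
5644 mod 7 = 2, so 2 days after Saturday is Monday.

Monday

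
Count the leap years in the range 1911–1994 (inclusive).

Years divisible by 4: 1912, 1916, …, 1992 — 21 in all.
No century exceptions apply. Count: 21.

21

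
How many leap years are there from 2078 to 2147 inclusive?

16

Years divisible by 4: 2080, 2084, …, 2144 — 17 in all.
Of these, 2100 is divisible by 100 but not 400, so not leap.
Leap years: 17 − 1 = 16.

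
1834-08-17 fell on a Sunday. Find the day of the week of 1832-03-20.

Tuesday

Count forward from the earlier date (March 20, 1832) to the later (August 17, 1834):
March 20, 1832 → March 20, 1833: 365 days.
March 20, 1833 → March 20, 1834: 365 days.
March 1834: 31 − 20 = 11 days remain.
Then April (30), May (31), June (30), July (31): 30 + 31 + 30 + 31 = 122 days.
August 1–17, 1834: 17 days.
Residual: 150 days.
Total: 880 days.
880 mod 7 = 5, so 5 days before Sunday is Tuesday.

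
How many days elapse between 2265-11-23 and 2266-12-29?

Day-of-year of November 23, 2265: 327.
Day-of-year of December 29, 2266: 363.
2265 has 365 days, so 365 − 327 = 38 days remain in 2265.
Total: 38 + 363 = 401 days.

401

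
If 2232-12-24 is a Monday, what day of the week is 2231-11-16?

Wednesday

Count forward from the earlier date (November 16, 2231) to the later (December 24, 2232):
Day-of-year of November 16, 2231: 320.
Day-of-year of December 24, 2232: 359.
2231 has 365 days, so 365 − 320 = 45 days remain in 2231.
Total: 45 + 359 = 404 days.
404 mod 7 = 5, so 5 days before Monday is Wednesday.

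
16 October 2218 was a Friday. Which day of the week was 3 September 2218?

Count forward from the earlier date (September 3, 2218) to the later (October 16, 2218):
September 2218: 30 − 3 = 27 days remain.
October 1–16, 2218: 16 days.
Total: 27 + 16 = 43 days.
43 mod 7 = 1, so 1 day before Friday is Thursday.

Thursday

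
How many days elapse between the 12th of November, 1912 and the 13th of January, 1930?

Day-of-year of November 12, 1912: 317.
Day-of-year of January 13, 1930: 13.
1912 has 366 days, so 366 − 317 = 49 days remain in 1912.
Full years 1913–1929: 13 common + 4 leap = 13×365 + 4×366 = 6209 days.
Total: 49 + 6209 + 13 = 6271 days.

6271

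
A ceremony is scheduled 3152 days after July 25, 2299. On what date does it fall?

March 12, 2308

Count 3152 days after July 25, 2299:
Day-of-year of July 25, 2299: 206.
Day-of-year of March 12, 2308: 72.
2299 has 365 days, so 365 − 206 = 159 days remain in 2299.
Full years 2300–2307: 7 common + 1 leap = 7×365 + 1×366 = 2921 days.
Total: 159 + 2921 + 72 = 3152 days.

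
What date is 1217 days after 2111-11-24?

2115-03-25

Count 1217 days after November 24, 2111:
November 24, 2111 → November 24, 2112: 366 days (2112 is a leap year).
November 24, 2112 → November 24, 2113: 365 days.
November 24, 2113 → November 24, 2114: 365 days.
November 2114: 30 − 24 = 6 days remain.
Then December (31), January (31), February 2115 (28): 31 + 31 + 28 = 90 days.
March 1–25, 2115: 25 days.
Residual: 121 days.
Total: 1217 days.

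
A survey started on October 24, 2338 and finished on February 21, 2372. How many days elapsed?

Day-of-year of October 24, 2338: 297.
Day-of-year of February 21, 2372: 52.
2338 has 365 days, so 365 − 297 = 68 days remain in 2338.
Full years 2339–2371: 25 common + 8 leap = 25×365 + 8×366 = 12053 days.
Total: 68 + 12053 + 52 = 12173 days.

12173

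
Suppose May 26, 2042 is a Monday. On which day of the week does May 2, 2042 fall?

Friday

Count forward from the earlier date (May 2, 2042) to the later (May 26, 2042):
Within May 2042: 26 − 2 = 24 days.
24 mod 7 = 3, so 3 days before Monday is Friday.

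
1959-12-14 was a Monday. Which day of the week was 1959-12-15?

Within December 1959: 15 − 14 = 1 day.
1 mod 7 = 1, so 1 day after Monday is Tuesday.

Tuesday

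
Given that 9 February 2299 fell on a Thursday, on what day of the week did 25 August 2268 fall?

Count forward from the earlier date (August 25, 2268) to the later (February 9, 2299):
From August 25, 2268 to August 25, 2298: 30 years, of which 7 contain a Feb 29 — 23×365 + 7×366 = 10957 days.
August 2298: 31 − 25 = 6 days remain.
Then September (30), October (31), November (30), December (31), January (31): 30 + 31 + 30 + 31 + 31 = 153 days.
February 1–9, 2299: 9 days (2299 is not a leap year).
Residual: 168 days.
Total: 11125 days.
11125 mod 7 = 2, so 2 days before Thursday is Tuesday.

Tuesday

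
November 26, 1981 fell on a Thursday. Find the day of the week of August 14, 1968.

Count forward from the earlier date (August 14, 1968) to the later (November 26, 1981):
Day-of-year of August 14, 1968: 227.
Day-of-year of November 26, 1981: 330.
1968 has 366 days, so 366 − 227 = 139 days remain in 1968.
Full years 1969–1980: 9 common + 3 leap = 9×365 + 3×366 = 4383 days.
Total: 139 + 4383 + 330 = 4852 days.
4852 mod 7 = 1, so 1 day before Thursday is Wednesday.

Wednesday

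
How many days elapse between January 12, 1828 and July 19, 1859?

11511

Day-of-year of January 12, 1828: 12.
Day-of-year of July 19, 1859: 200.
1828 has 366 days, so 366 − 12 = 354 days remain in 1828.
Full years 1829–1858: 23 common + 7 leap = 23×365 + 7×366 = 10957 days.
Total: 354 + 10957 + 200 = 11511 days.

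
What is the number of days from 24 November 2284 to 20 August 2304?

7208

From November 24, 2284 to November 24, 2303: 19 years, of which 3 contain a Feb 29 — 16×365 + 3×366 = 6938 days.
(2300 is not a leap year (divisible by 100 but not 400).)
November 2303: 30 − 24 = 6 days remain.
Then December (31), January (31), February 2304 (29), March (31), April (30), May (31), June (30), July (31): 31 + 31 + 29 + 31 + 30 + 31 + 30 + 31 = 244 days.
August 1–20, 2304: 20 days.
Residual: 270 days.
Total: 7208 days.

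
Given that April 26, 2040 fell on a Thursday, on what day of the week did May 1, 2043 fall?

Friday

April 26, 2040 → April 26, 2041: 365 days.
April 26, 2041 → April 26, 2042: 365 days.
April 26, 2042 → April 26, 2043: 365 days.
April 2043: 30 − 26 = 4 days remain.
May 1, 2043: 1 day.
Residual: 5 days.
Total: 1100 days.
1100 mod 7 = 1, so 1 day after Thursday is Friday.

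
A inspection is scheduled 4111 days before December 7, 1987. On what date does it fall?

September 4, 1976

Count 4111 days before December 7, 1987:
Day-of-year of September 4, 1976: 248.
Day-of-year of December 7, 1987: 341.
1976 has 366 days, so 366 − 248 = 118 days remain in 1976.
Full years 1977–1986: 8 common + 2 leap = 8×365 + 2×366 = 3652 days.
Total: 118 + 3652 + 341 = 4111 days.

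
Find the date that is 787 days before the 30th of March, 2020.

the 2nd of February, 2018

Count 787 days before March 30, 2020:
February 2018: 28 − 2 = 26 days remain (2018 is not a leap year, so February has 28 days).
Then 24 full months totalling 731 days.
March 1–30, 2020: 30 days.
Total: 26 + 731 + 30 = 787 days.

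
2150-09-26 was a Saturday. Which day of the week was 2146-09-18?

Count forward from the earlier date (September 18, 2146) to the later (September 26, 2150):
Day-of-year of September 18, 2146: 261.
Day-of-year of September 26, 2150: 269.
2146 has 365 days, so 365 − 261 = 104 days remain in 2146.
Full years: 2147: 365; 2148: 366; 2149: 365. Sum = 1096.
Total: 104 + 1096 + 269 = 1469 days.
1469 mod 7 = 6, so 6 days before Saturday is Sunday.

Sunday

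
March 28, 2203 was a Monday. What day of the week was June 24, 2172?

Count forward from the earlier date (June 24, 2172) to the later (March 28, 2203):
Day-of-year of June 24, 2172: 176.
Day-of-year of March 28, 2203: 87.
2172 has 366 days, so 366 − 176 = 190 days remain in 2172.
Full years 2173–2202: 24 common + 6 leap = 24×365 + 6×366 = 10956 days.
Total: 190 + 10956 + 87 = 11233 days.
11233 mod 7 = 5, so 5 days before Monday is Wednesday.

Wednesday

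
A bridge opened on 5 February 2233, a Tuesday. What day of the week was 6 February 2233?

Within February 2233: 6 − 5 = 1 day.
1 mod 7 = 1, so 1 day after Tuesday is Wednesday.

Wednesday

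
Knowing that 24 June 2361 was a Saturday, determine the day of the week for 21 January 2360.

Thursday

Count forward from the earlier date (January 21, 2360) to the later (June 24, 2361):
Day-of-year of January 21, 2360: 21.
Day-of-year of June 24, 2361: 175.
2360 has 366 days, so 366 − 21 = 345 days remain in 2360.
Total: 345 + 175 = 520 days.
520 mod 7 = 2, so 2 days before Saturday is Thursday.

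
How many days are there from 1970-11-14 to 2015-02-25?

16174

From November 14, 1970 to November 14, 2014: 44 years, of which 11 contain a Feb 29 — 33×365 + 11×366 = 16071 days.
(2000 is a leap year (divisible by 400).)
November 2014: 30 − 14 = 16 days remain.
Then December (31), January (31): 31 + 31 = 62 days.
February 1–25, 2015: 25 days (2015 is not a leap year).
Residual: 103 days.
Total: 16174 days.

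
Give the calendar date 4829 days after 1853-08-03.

1866-10-23

Count 4829 days after August 3, 1853:
Day-of-year of August 3, 1853: 215.
Day-of-year of October 23, 1866: 296.
1853 has 365 days, so 365 − 215 = 150 days remain in 1853.
Full years 1854–1865: 9 common + 3 leap = 9×365 + 3×366 = 4383 days.
Total: 150 + 4383 + 296 = 4829 days.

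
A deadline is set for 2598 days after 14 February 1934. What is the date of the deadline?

27 March 1941

Count 2598 days after February 14, 1934:
Day-of-year of February 14, 1934: 45.
Day-of-year of March 27, 1941: 86.
1934 has 365 days, so 365 − 45 = 320 days remain in 1934.
Full years: 1935: 365; 1936: 366; 1937: 365; 1938: 365; 1939: 365; 1940: 366. Sum = 2192.
Total: 320 + 2192 + 86 = 2598 days.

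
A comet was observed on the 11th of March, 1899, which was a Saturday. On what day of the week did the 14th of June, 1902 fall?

Saturday

Day-of-year of March 11, 1899: 70.
Day-of-year of June 14, 1902: 165.
1899 has 365 days, so 365 − 70 = 295 days remain in 1899.
Full years: 1900: 365; 1901: 365. Sum = 730.
Total: 295 + 730 + 165 = 1190 days.
1190 is a multiple of 7, so the 14th of June, 1902 falls on the same weekday: Saturday.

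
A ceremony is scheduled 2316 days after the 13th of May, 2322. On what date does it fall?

the 14th of September, 2328

Count 2316 days after May 13, 2322:
Day-of-year of May 13, 2322: 133.
Day-of-year of September 14, 2328: 258.
2322 has 365 days, so 365 − 133 = 232 days remain in 2322.
Full years: 2323: 365; 2324: 366; 2325: 365; 2326: 365; 2327: 365. Sum = 1826.
Total: 232 + 1826 + 258 = 2316 days.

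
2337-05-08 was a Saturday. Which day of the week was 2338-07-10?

Sunday

May 2337: 31 − 8 = 23 days remain.
Then 13 full months totalling 395 days.
July 1–10, 2338: 10 days.
Total: 23 + 395 + 10 = 428 days.
428 mod 7 = 1, so 1 day after Saturday is Sunday.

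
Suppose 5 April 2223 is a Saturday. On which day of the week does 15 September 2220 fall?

Friday

Count forward from the earlier date (September 15, 2220) to the later (April 5, 2223):
September 15, 2220 → September 15, 2221: 365 days.
September 15, 2221 → September 15, 2222: 365 days.
September 2222: 30 − 15 = 15 days remain.
Then October (31), November (30), December (31), January (31), February 2223 (28), March (31): 31 + 30 + 31 + 31 + 28 + 31 = 182 days.
April 1–5, 2223: 5 days.
Residual: 202 days.
Total: 932 days.
932 mod 7 = 1, so 1 day before Saturday is Friday.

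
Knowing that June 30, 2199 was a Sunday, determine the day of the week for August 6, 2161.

Count forward from the earlier date (August 6, 2161) to the later (June 30, 2199):
Day-of-year of August 6, 2161: 218.
Day-of-year of June 30, 2199: 181.
2161 has 365 days, so 365 − 218 = 147 days remain in 2161.
Full years 2162–2198: 28 common + 9 leap = 28×365 + 9×366 = 13514 days.
Total: 147 + 13514 + 181 = 13842 days.
13842 mod 7 = 3, so 3 days before Sunday is Thursday.

Thursday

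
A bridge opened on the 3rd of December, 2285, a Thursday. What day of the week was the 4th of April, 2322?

Day-of-year of December 3, 2285: 337.
Day-of-year of April 4, 2322: 94.
2285 has 365 days, so 365 − 337 = 28 days remain in 2285.
Full years 2286–2321: 28 common + 8 leap = 28×365 + 8×366 = 13148 days.
Total: 28 + 13148 + 94 = 13270 days.
13270 mod 7 = 5, so 5 days after Thursday is Tuesday.

Tuesday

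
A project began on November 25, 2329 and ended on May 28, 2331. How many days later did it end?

Day-of-year of November 25, 2329: 329.
Day-of-year of May 28, 2331: 148.
2329 has 365 days, so 365 − 329 = 36 days remain in 2329.
Full years: 2330: 365. Sum = 365.
Total: 36 + 365 + 148 = 549 days.

549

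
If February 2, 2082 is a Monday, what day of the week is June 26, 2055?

Saturday

Count forward from the earlier date (June 26, 2055) to the later (February 2, 2082):
Day-of-year of June 26, 2055: 177.
Day-of-year of February 2, 2082: 33.
2055 has 365 days, so 365 − 177 = 188 days remain in 2055.
Full years 2056–2081: 19 common + 7 leap = 19×365 + 7×366 = 9497 days.
Total: 188 + 9497 + 33 = 9718 days.
9718 mod 7 = 2, so 2 days before Monday is Saturday.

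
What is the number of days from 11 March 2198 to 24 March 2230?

11700

Day-of-year of March 11, 2198: 70.
Day-of-year of March 24, 2230: 83.
2198 has 365 days, so 365 − 70 = 295 days remain in 2198.
Full years 2199–2229: 24 common + 7 leap = 24×365 + 7×366 = 11322 days.
Total: 295 + 11322 + 83 = 11700 days.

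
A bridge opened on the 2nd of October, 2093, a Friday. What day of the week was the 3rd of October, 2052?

Count forward from the earlier date (October 3, 2052) to the later (October 2, 2093):
From October 3, 2052 to October 3, 2092: 40 years, of which 10 contain a Feb 29 — 30×365 + 10×366 = 14610 days.
October 2092: 31 − 3 = 28 days remain.
Then 11 full months totalling 334 days.
October 1–2, 2093: 2 days.
Residual: 364 days.
Total: 14974 days.
14974 mod 7 = 1, so 1 day before Friday is Thursday.

Thursday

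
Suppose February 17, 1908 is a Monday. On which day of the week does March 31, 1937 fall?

Day-of-year of February 17, 1908: 48.
Day-of-year of March 31, 1937: 90.
1908 has 366 days, so 366 − 48 = 318 days remain in 1908.
Full years 1909–1936: 21 common + 7 leap = 21×365 + 7×366 = 10227 days.
Total: 318 + 10227 + 90 = 10635 days.
10635 mod 7 = 2, so 2 days after Monday is Wednesday.

Wednesday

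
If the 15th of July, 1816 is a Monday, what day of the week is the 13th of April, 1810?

Friday

Count forward from the earlier date (April 13, 1810) to the later (July 15, 1816):
April 13, 1810 → April 13, 1811: 365 days.
April 13, 1811 → April 13, 1812: 366 days (1812 is a leap year).
April 13, 1812 → April 13, 1813: 365 days.
April 13, 1813 → April 13, 1814: 365 days.
April 13, 1814 → April 13, 1815: 365 days.
April 13, 1815 → April 13, 1816: 366 days (1816 is a leap year).
April 1816: 30 − 13 = 17 days remain.
Then May (31), June (30): 31 + 30 = 61 days.
July 1–15, 1816: 15 days.
Residual: 93 days.
Total: 2285 days.
2285 mod 7 = 3, so 3 days before Monday is Friday.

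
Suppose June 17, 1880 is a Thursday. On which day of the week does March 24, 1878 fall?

Sunday

Count forward from the earlier date (March 24, 1878) to the later (June 17, 1880):
Day-of-year of March 24, 1878: 83.
Day-of-year of June 17, 1880: 169.
1878 has 365 days, so 365 − 83 = 282 days remain in 1878.
Full years: 1879: 365. Sum = 365.
Total: 282 + 365 + 169 = 816 days.
816 mod 7 = 4, so 4 days before Thursday is Sunday.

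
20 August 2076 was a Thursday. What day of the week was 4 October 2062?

Wednesday

Count forward from the earlier date (October 4, 2062) to the later (August 20, 2076):
Day-of-year of October 4, 2062: 277.
Day-of-year of August 20, 2076: 233.
2062 has 365 days, so 365 − 277 = 88 days remain in 2062.
Full years 2063–2075: 10 common + 3 leap = 10×365 + 3×366 = 4748 days.
Total: 88 + 4748 + 233 = 5069 days.
5069 mod 7 = 1, so 1 day before Thursday is Wednesday.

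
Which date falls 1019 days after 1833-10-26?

1836-08-10

Count 1019 days after October 26, 1833:
Day-of-year of October 26, 1833: 299.
Day-of-year of August 10, 1836: 223.
1833 has 365 days, so 365 − 299 = 66 days remain in 1833.
Full years: 1834: 365; 1835: 365. Sum = 730.
Total: 66 + 730 + 223 = 1019 days.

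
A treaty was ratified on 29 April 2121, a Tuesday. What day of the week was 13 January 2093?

Tuesday

Count forward from the earlier date (January 13, 2093) to the later (April 29, 2121):
Day-of-year of January 13, 2093: 13.
Day-of-year of April 29, 2121: 119.
2093 has 365 days, so 365 − 13 = 352 days remain in 2093.
Full years 2094–2120: 21 common + 6 leap = 21×365 + 6×366 = 9861 days.
Total: 352 + 9861 + 119 = 10332 days.
10332 is a multiple of 7, so 13 January 2093 falls on the same weekday: Tuesday.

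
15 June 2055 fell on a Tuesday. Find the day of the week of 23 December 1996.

Count forward from the earlier date (December 23, 1996) to the later (June 15, 2055):
From December 23, 1996 to December 23, 2054: 58 years, of which 14 contain a Feb 29 — 44×365 + 14×366 = 21184 days.
(2000 is a leap year (divisible by 400).)
December 2054: 31 − 23 = 8 days remain.
Then January (31), February 2055 (28), March (31), April (30), May (31): 31 + 28 + 31 + 30 + 31 = 151 days.
June 1–15, 2055: 15 days.
Residual: 174 days.
Total: 21358 days.
21358 mod 7 = 1, so 1 day before Tuesday is Monday.

Monday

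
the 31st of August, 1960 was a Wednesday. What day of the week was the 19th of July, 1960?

Tuesday

Count forward from the earlier date (July 19, 1960) to the later (August 31, 1960):
July 1960: 31 − 19 = 12 days remain.
August 1–31, 1960: 31 days.
Total: 12 + 31 = 43 days.
43 mod 7 = 1, so 1 day before Wednesday is Tuesday.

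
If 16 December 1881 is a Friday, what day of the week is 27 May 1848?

Saturday

Count forward from the earlier date (May 27, 1848) to the later (December 16, 1881):
From May 27, 1848 to May 27, 1881: 33 years, of which 8 contain a Feb 29 — 25×365 + 8×366 = 12053 days.
May 1881: 31 − 27 = 4 days remain.
Then June (30), July (31), August (31), September (30), October (31), November (30): 30 + 31 + 31 + 30 + 31 + 30 = 183 days.
December 1–16, 1881: 16 days.
Residual: 203 days.
Total: 12256 days.
12256 mod 7 = 6, so 6 days before Friday is Saturday.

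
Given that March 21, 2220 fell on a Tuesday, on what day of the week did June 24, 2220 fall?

Saturday

March 2220: 31 − 21 = 10 days remain.
Then April (30), May (31): 30 + 31 = 61 days.
June 1–24, 2220: 24 days.
Total: 10 + 61 + 24 = 95 days.
95 mod 7 = 4, so 4 days after Tuesday is Saturday.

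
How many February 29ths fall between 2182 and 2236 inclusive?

13

Years divisible by 4: 2184, 2188, …, 2236 — 14 in all.
Of these, 2200 is divisible by 100 but not 400, so not leap.
Leap years: 14 − 1 = 13.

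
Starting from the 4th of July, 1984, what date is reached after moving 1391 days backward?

the 12th of September, 1980

Count 1391 days before July 4, 1984:
September 12, 1980 → September 12, 1981: 365 days.
September 12, 1981 → September 12, 1982: 365 days.
September 12, 1982 → September 12, 1983: 365 days.
September 1983: 30 − 12 = 18 days remain.
Then 9 full months totalling 274 days.
July 1–4, 1984: 4 days.
Residual: 296 days.
Total: 1391 days.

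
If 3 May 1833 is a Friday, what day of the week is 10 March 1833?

Sunday

Count forward from the earlier date (March 10, 1833) to the later (May 3, 1833):
March 1833: 31 − 10 = 21 days remain.
Then April (30): 30 days.
May 1–3, 1833: 3 days.
Total: 21 + 30 + 3 = 54 days.
54 mod 7 = 5, so 5 days before Friday is Sunday.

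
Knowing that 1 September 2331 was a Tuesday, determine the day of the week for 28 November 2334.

September 1, 2331 → September 1, 2332: 366 days (2332 is a leap year).
September 1, 2332 → September 1, 2333: 365 days.
September 1, 2333 → September 1, 2334: 365 days.
September 2334: 30 − 1 = 29 days remain.
Then October (31): 31 days.
November 1–28, 2334: 28 days.
Residual: 88 days.
Total: 1184 days.
1184 mod 7 = 1, so 1 day after Tuesday is Wednesday.

Wednesday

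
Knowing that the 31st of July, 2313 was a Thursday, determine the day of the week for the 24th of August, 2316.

July 31, 2313 → July 31, 2314: 365 days.
July 31, 2314 → July 31, 2315: 365 days.
July 31, 2315 → July 31, 2316: 366 days (2316 is a leap year).
July 2316: 31 − 31 = 0 days remain.
August 1–24, 2316: 24 days.
Residual: 24 days.
Total: 1120 days.
1120 is a multiple of 7, so the 24th of August, 2316 falls on the same weekday: Thursday.

Thursday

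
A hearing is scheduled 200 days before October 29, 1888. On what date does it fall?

April 12, 1888

Count 200 days before October 29, 1888:
April 1888: 30 − 12 = 18 days remain.
Then May (31), June (30), July (31), August (31), September (30): 31 + 30 + 31 + 31 + 30 = 153 days.
October 1–29, 1888: 29 days.
Total: 18 + 153 + 29 = 200 days.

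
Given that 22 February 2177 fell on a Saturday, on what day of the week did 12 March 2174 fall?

Saturday

Count forward from the earlier date (March 12, 2174) to the later (February 22, 2177):
March 12, 2174 → March 12, 2175: 365 days.
March 12, 2175 → March 12, 2176: 366 days (2176 is a leap year).
March 2176: 31 − 12 = 19 days remain.
Then 10 full months totalling 306 days.
February 1–22, 2177: 22 days (2177 is not a leap year).
Residual: 347 days.
Total: 1078 days.
1078 is a multiple of 7, so 12 March 2174 falls on the same weekday: Saturday.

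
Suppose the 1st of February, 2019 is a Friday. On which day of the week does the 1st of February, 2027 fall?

Day-of-year of February 1, 2019: 32.
Day-of-year of February 1, 2027: 32.
2019 has 365 days, so 365 − 32 = 333 days remain in 2019.
Full years 2020–2026: 5 common + 2 leap = 5×365 + 2×366 = 2557 days.
Total: 333 + 2557 + 32 = 2922 days.
2922 mod 7 = 3, so 3 days after Friday is Monday.

Monday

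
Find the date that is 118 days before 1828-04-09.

1827-12-13

Count 118 days before April 9, 1828:
December 1827: 31 − 13 = 18 days remain.
Then January (31), February 1828 (29), March (31): 31 + 29 + 31 = 91 days.
April 1–9, 1828: 9 days.
Total: 18 + 91 + 9 = 118 days.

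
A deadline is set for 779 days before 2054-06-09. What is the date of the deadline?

2052-04-21

Count 779 days before June 9, 2054:
April 21, 2052 → April 21, 2053: 365 days.
April 21, 2053 → April 21, 2054: 365 days.
April 2054: 30 − 21 = 9 days remain.
Then May (31): 31 days.
June 1–9, 2054: 9 days.
Residual: 49 days.
Total: 779 days.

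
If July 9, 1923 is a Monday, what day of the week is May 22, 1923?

Count forward from the earlier date (May 22, 1923) to the later (July 9, 1923):
May 1923: 31 − 22 = 9 days remain.
Then June (30): 30 days.
July 1–9, 1923: 9 days.
Total: 9 + 30 + 9 = 48 days.
48 mod 7 = 6, so 6 days before Monday is Tuesday.

Tuesday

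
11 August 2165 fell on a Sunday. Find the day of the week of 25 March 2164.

Count forward from the earlier date (March 25, 2164) to the later (August 11, 2165):
March 2164: 31 − 25 = 6 days remain.
Then 16 full months totalling 487 days.
August 1–11, 2165: 11 days.
Total: 6 + 487 + 11 = 504 days.
504 is a multiple of 7, so 25 March 2164 falls on the same weekday: Sunday.

Sunday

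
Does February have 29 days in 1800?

1800 is not a leap year (divisible by 100 but not 400).

No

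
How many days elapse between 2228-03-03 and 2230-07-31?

Day-of-year of March 3, 2228: 63.
Day-of-year of July 31, 2230: 212.
2228 has 366 days, so 366 − 63 = 303 days remain in 2228.
Full years: 2229: 365. Sum = 365.
Total: 303 + 365 + 212 = 880 days.

880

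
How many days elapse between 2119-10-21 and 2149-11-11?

10979

Day-of-year of October 21, 2119: 294.
Day-of-year of November 11, 2149: 315.
2119 has 365 days, so 365 − 294 = 71 days remain in 2119.
Full years 2120–2148: 21 common + 8 leap = 21×365 + 8×366 = 10593 days.
Total: 71 + 10593 + 315 = 10979 days.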